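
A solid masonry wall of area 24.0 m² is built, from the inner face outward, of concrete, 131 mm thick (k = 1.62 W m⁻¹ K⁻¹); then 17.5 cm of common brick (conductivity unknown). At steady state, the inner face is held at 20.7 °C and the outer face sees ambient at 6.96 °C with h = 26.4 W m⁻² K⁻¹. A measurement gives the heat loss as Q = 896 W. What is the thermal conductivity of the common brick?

k = 0.702 W/m·K

ΣR = ΔT/Q = |20.7 − 6.96|/896 = 0.01533 K/W
Known resistances:
  R_concrete = L/(kA) = 0.131/(1.62·24.0) = 0.003369 K/W
  R_conv,out = 1/(hA) = 1/(26.4·24.0) = 0.001578 K/W
R_common brick = ΣR − ΣR_known = 0.01533 − 0.004947 = 0.01038 K/W
L/(kA) = 0.01038 ⇒ k = 0.175/(0.01038·24.0) = 0.702 W/m·K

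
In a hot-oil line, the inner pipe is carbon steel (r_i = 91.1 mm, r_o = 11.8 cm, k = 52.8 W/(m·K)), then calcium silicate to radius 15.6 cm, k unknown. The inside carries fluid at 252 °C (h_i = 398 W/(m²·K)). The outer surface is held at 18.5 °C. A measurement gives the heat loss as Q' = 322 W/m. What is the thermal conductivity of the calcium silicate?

k = 0.0617 W/m·K

ΣR = ΔT/Q' = |252 − 18.5|/322 = 0.7252 m·K/W
Known resistances:
  R'_conv,in = 1/(2πr h) = 1/(2π·0.0911·398) = 0.004390 m·K/W
  R'_carbon steel = ln(0.118/0.0911)/(2πk) = 0.2587/(2π·52.8) = 7.799×10^-4 m·K/W
R_calcium silicate = ΣR − ΣR_known = 0.7252 − 0.005170 = 0.7200 m·K/W
ln(r₂/r₁)/(2πk) = 0.7200 ⇒ k = 0.2792/(2π·0.7200) = 0.0617 W/m·K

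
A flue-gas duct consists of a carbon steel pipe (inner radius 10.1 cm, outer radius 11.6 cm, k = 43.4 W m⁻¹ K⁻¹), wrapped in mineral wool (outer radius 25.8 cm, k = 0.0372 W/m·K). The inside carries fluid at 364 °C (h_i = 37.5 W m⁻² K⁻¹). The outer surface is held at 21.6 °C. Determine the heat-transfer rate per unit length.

Series thermal resistances, inner to outer:
  R'_conv,in = 1/(2πr h) = 1/(2π·0.101·37.5) = 0.04202 m·K/W
  R'_carbon steel = ln(0.116/0.101)/(2πk) = 0.1385/(2π·43.4) = 5.078×10^-4 m·K/W
  R'_mineral wool = ln(0.258/0.116)/(2πk) = 0.7994/(2π·0.0372) = 3.420 m·K/W
ΣR = 0.04202 + 5.078×10^-4 + 3.420 = 3.463 m·K/W
Q' = ΔT/ΣR = (364 °C − 21.6 °C)/3.463 = 98.9 W/m

Q' = 98.9 W/m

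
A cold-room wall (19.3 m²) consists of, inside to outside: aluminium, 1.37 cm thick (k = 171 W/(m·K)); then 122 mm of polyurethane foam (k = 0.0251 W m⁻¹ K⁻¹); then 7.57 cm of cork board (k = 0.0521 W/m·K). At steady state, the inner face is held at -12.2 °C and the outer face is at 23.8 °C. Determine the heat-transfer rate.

Series thermal resistances, inner to outer:
  R_aluminium = L/(kA) = 0.0137/(171·19.3) = 4.151×10^-6 K/W
  R_polyurethane foam = L/(kA) = 0.122/(0.0251·19.3) = 0.2518 K/W
  R_cork board = L/(kA) = 0.0757/(0.0521·19.3) = 0.07528 K/W
ΣR = 4.151×10^-6 + 0.2518 + 0.07528 = 0.3271 K/W
Q = ΔT/ΣR = (-12.2 °C − 23.8 °C)/0.3271 = -110 W
(Negative Q ⇒ heat flows inward; heat gain = 110 W.)

Q = 110 W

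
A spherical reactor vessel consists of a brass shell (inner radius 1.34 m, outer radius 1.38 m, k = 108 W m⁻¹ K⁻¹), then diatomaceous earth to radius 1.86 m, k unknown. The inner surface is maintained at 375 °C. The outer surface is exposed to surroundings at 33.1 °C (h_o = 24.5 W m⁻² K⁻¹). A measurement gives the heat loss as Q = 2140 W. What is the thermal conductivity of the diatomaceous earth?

ΣR = ΔT/Q = |375 − 33.1|/2140 = 0.1598 K/W
Known resistances:
  R_brass = (1/1.34 − 1/1.38)/(4πk) = 0.02163/(4π·108) = 1.594×10^-5 K/W
  R_conv,out = 1/(4πr²h) = 1/(4π·1.86²·24.5) = 9.389×10^-4 K/W
R_diatomaceous earth = ΣR − ΣR_known = 0.1598 − 9.548×10^-4 = 0.1588 K/W
(1/r₁−1/r₂)/(4πk) = 0.1588 ⇒ k = 0.1870/(4π·0.1588) = 0.0937 W/m·K

k = 0.0937 W/m·K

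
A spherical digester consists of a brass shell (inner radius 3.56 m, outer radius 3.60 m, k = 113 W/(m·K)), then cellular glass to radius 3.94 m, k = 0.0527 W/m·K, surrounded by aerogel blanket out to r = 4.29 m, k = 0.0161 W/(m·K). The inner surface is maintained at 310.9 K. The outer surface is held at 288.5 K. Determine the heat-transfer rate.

Q = 162 W

Treat each layer as a resistance in series:
  R_brass = (1/3.56 − 1/3.60)/(4πk) = 0.003121/(4π·113) = 2.198×10^-6 K/W
  R_cellular glass = (1/3.60 − 1/3.94)/(4πk) = 0.02397/(4π·0.0527) = 0.03620 K/W
  R_aerogel blanket = (1/3.94 − 1/4.29)/(4πk) = 0.02071/(4π·0.0161) = 0.1023 K/W
ΣR = 2.198×10^-6 + 0.03620 + 0.1023 = 0.1385 K/W
Q = ΔT/ΣR = (310.9 K − 288.5 K)/0.1385 = 162 W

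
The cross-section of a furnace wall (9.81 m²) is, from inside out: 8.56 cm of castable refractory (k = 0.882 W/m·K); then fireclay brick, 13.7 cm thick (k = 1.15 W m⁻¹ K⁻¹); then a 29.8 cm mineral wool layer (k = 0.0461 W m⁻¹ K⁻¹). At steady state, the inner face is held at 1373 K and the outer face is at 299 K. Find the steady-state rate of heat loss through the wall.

Treat each layer as a resistance in series:
  R_castable refractory = L/(kA) = 0.0856/(0.882·9.81) = 0.009893 K/W
  R_fireclay brick = L/(kA) = 0.137/(1.15·9.81) = 0.01214 K/W
  R_mineral wool = L/(kA) = 0.298/(0.0461·9.81) = 0.6589 K/W
ΣR = 0.009893 + 0.01214 + 0.6589 = 0.6809 K/W
Q = ΔT/ΣR = (1373 K − 299 K)/0.6809 = 1580 W

Q = 1580 W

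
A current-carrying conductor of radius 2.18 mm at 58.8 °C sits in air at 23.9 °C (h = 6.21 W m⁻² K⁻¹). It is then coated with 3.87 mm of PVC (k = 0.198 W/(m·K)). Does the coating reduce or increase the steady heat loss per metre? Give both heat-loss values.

increases: 2.97 → 6.90 W/m

Critical radius for a cylinder: r_cr = k/h = 0.0319 m = 3.19 cm.
Outer radius after coating: r₂ = 0.00218 + 0.00387 = 0.00605 m.
Since r₁ < r_cr and r₂ ≤ r_cr, the coating moves toward the maximum at r_cr — heat loss rises.
Bare: R = 1/(2πr₁h) = 11.76 m·K/W; Q = 34.9/11.76 = 2.97 W/m.
Coated: R = R_cond + R_conv = 5.057 m·K/W; Q = 34.9/5.057 = 6.90 W/m.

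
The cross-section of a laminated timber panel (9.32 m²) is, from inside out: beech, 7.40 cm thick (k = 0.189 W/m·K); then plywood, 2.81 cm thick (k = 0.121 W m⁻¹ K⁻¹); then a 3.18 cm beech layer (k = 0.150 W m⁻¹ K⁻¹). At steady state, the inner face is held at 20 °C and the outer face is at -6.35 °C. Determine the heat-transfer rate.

Series thermal resistances, inner to outer:
  R_beech = L/(kA) = 0.0740/(0.189·9.32) = 0.04201 K/W
  R_plywood = L/(kA) = 0.0281/(0.121·9.32) = 0.02492 K/W
  R_beech = L/(kA) = 0.0318/(0.150·9.32) = 0.02275 K/W
ΣR = 0.04201 + 0.02492 + 0.02275 = 0.08968 K/W
Q = ΔT/ΣR = (20 °C − -6.35 °C)/0.08968 = 294 W

Q = 294 W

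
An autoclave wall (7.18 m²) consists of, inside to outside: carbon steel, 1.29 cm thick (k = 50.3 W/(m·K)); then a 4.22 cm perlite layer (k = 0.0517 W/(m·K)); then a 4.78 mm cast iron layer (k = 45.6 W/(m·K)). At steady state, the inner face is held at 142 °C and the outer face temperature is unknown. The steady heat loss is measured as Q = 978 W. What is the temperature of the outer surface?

Series resistances:
  R_carbon steel = L/(kA) = 0.0129/(50.3·7.18) = 3.572×10^-5 K/W
  R_perlite = L/(kA) = 0.0422/(0.0517·7.18) = 0.1137 K/W
  R_cast iron = L/(kA) = 0.00478/(45.6·7.18) = 1.460×10^-5 K/W
ΣR = 0.1137 K/W
ΔT = Q·ΣR = 978 × 0.1137 = 111.2 K
Heat flows outward, so T_out = T_in − ΔT = 142 − 111.2 = 30.8 °C

T_out = 30.8 °C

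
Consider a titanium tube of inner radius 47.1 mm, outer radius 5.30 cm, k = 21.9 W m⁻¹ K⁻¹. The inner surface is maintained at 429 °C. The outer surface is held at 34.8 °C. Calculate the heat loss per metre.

Q' = 4.60×10^5 W/m

Q' = 2πk·ΔT/ln(r₂/r₁) = 2π × 21.9 × 394.2 / ln(0.0530/0.0471) = 4.60×10^5 W/m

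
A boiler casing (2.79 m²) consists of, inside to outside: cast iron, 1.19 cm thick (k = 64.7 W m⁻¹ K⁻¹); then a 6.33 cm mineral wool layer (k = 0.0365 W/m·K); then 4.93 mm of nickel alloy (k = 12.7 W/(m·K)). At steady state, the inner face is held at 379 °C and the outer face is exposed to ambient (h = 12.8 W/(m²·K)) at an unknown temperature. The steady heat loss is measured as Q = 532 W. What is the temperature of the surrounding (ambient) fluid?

Series resistances:
  R_cast iron = L/(kA) = 0.0119/(64.7·2.79) = 6.592×10^-5 K/W
  R_mineral wool = L/(kA) = 0.0633/(0.0365·2.79) = 0.6216 K/W
  R_nickel alloy = L/(kA) = 0.00493/(12.7·2.79) = 1.391×10^-4 K/W
  R_conv,out = 1/(hA) = 1/(12.8·2.79) = 0.02800 K/W
ΣR = 0.6498 K/W
ΔT = Q·ΣR = 532 × 0.6498 = 345.7 K
Heat flows outward, so T_out = T_in − ΔT = 379 − 345.7 = 33.3 °C

T_out = 33.3 °C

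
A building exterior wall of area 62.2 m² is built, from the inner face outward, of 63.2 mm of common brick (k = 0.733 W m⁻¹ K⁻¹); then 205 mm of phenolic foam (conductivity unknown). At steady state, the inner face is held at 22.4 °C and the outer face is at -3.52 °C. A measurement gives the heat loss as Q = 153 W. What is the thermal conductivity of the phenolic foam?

k = 0.0196 W/m·K

ΣR = ΔT/Q = |22.4 − -3.52|/153 = 0.1694 K/W
Known resistances:
  R_common brick = L/(kA) = 0.0632/(0.733·62.2) = 0.001386 K/W
R_phenolic foam = ΣR − ΣR_known = 0.1694 − 0.001386 = 0.1680 K/W
L/(kA) = 0.1680 ⇒ k = 0.205/(0.1680·62.2) = 0.0196 W/m·K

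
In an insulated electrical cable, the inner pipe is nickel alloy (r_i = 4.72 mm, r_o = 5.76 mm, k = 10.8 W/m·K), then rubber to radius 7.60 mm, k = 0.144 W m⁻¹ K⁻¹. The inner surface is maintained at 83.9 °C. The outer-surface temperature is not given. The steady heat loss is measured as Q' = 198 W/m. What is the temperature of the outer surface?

Sum the resistances:
  R'_nickel alloy = ln(0.00576/0.00472)/(2πk) = 0.1991/(2π·10.8) = 0.002934 m·K/W
  R'_rubber = ln(0.00760/0.00576)/(2πk) = 0.2772/(2π·0.144) = 0.3064 m·K/W
ΣR = 0.3093 m·K/W
ΔT = Q'·ΣR = 198 × 0.3093 = 61.24 K
Heat flows outward, so T_out = T_in − ΔT = 83.9 − 61.24 = 22.7 °C

T_out = 22.7 °C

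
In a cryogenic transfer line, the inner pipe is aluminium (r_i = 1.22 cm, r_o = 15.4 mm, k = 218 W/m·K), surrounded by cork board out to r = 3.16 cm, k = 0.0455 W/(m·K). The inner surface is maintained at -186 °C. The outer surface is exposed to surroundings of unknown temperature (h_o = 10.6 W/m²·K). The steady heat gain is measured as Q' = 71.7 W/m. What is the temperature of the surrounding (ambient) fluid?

T_out = 28.4 °C

Sum the resistances:
  R'_aluminium = ln(0.0154/0.0122)/(2πk) = 0.2329/(2π·218) = 1.701×10^-4 m·K/W
  R'_cork board = ln(0.0316/0.0154)/(2πk) = 0.7188/(2π·0.0455) = 2.514 m·K/W
  R'_conv,out = 1/(2πr h) = 1/(2π·0.0316·10.6) = 0.4751 m·K/W
ΣR = 2.990 m·K/W
ΔT = Q'·ΣR = 71.7 × 2.990 = 214.4 K
Heat flows inward, so T_out = T_in + ΔT = -186 + 214.4 = 28.4 °C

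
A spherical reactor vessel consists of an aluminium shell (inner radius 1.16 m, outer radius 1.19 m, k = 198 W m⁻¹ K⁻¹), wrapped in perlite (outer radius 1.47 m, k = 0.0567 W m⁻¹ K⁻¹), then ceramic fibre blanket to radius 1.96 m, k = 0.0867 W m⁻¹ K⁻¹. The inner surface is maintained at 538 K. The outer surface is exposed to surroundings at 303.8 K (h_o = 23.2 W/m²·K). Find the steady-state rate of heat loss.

Q = 614 W

Treat each layer as a resistance in series:
  R_aluminium = (1/1.16 − 1/1.19)/(4πk) = 0.02173/(4π·198) = 8.735×10^-6 K/W
  R_perlite = (1/1.19 − 1/1.47)/(4πk) = 0.1601/(4π·0.0567) = 0.2246 K/W
  R_ceramic fibre blanket = (1/1.47 − 1/1.96)/(4πk) = 0.1701/(4π·0.0867) = 0.1561 K/W
  R_conv,out = 1/(4πr²h) = 1/(4π·1.96²·23.2) = 8.929×10^-4 K/W
ΣR = 8.735×10^-6 + 0.2246 + 0.1561 + 8.929×10^-4 = 0.3816 K/W
Q = ΔT/ΣR = (538 K − 303.8 K)/0.3816 = 614 W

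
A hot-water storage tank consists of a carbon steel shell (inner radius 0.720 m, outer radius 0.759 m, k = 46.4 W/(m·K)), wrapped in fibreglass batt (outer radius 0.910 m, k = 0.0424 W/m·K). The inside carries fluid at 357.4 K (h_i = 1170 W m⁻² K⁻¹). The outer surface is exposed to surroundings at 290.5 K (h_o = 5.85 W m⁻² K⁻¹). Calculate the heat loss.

Q = 157 W

Resistance network (inner→outer):
  R_conv,in = 1/(4πr²h) = 1/(4π·0.720²·1170) = 1.312×10^-4 K/W
  R_carbon steel = (1/0.720 − 1/0.759)/(4πk) = 0.07137/(4π·46.4) = 1.224×10^-4 K/W
  R_fibreglass batt = (1/0.759 − 1/0.910)/(4πk) = 0.2186/(4π·0.0424) = 0.4103 K/W
  R_conv,out = 1/(4πr²h) = 1/(4π·0.910²·5.85) = 0.01643 K/W
ΣR = 1.312×10^-4 + 1.224×10^-4 + 0.4103 + 0.01643 = 0.4270 K/W
Q = ΔT/ΣR = (357.4 K − 290.5 K)/0.4270 = 157 W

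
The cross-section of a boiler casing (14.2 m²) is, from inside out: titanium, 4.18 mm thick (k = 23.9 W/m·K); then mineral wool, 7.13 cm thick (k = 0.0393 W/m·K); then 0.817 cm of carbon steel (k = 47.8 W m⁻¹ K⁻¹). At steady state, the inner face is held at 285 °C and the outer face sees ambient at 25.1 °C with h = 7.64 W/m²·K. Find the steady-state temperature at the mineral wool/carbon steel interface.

T = 42.6 °C

Resistance network (inner→outer):
  R_titanium = L/(kA) = 0.00418/(23.9·14.2) = 1.232×10^-5 K/W
  R_mineral wool = L/(kA) = 0.0713/(0.0393·14.2) = 0.1278 K/W
  R_carbon steel = L/(kA) = 0.00817/(47.8·14.2) = 1.204×10^-5 K/W
  R_conv,out = 1/(hA) = 1/(7.64·14.2) = 0.009218 K/W
ΣR = 1.232×10^-5 + 0.1278 + 1.204×10^-5 + 0.009218 = 0.1370 K/W
Q = ΔT/ΣR = (285 °C − 25.1 °C)/0.1370 = 1897 W
From the inner boundary to the mineral wool/carbon steel interface, ΣR_partial = 0.1278 K/W.
T_interface = T_in − Q·ΣR_partial = 285 °C − (1897)(0.1278) = 42.6 °C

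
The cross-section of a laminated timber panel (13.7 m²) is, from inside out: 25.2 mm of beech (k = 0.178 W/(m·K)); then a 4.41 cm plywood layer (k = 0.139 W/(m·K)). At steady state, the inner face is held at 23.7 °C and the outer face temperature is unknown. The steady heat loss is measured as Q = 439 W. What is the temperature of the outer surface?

T_out = 9.00 °C

Sum the resistances:
  R_beech = L/(kA) = 0.0252/(0.178·13.7) = 0.01033 K/W
  R_plywood = L/(kA) = 0.0441/(0.139·13.7) = 0.02316 K/W
ΣR = 0.03349 K/W
ΔT = Q·ΣR = 439 × 0.03349 = 14.70 K
Heat flows outward, so T_out = T_in − ΔT = 23.7 − 14.70 = 9.00 °C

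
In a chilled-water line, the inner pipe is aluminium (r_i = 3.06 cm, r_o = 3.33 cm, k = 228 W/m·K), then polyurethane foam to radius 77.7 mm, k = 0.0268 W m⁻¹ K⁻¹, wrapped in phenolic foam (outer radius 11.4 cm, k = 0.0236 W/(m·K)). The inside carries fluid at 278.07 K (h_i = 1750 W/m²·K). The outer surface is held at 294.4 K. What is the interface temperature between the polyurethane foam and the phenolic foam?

Treat each layer as a resistance in series:
  R'_conv,in = 1/(2πr h) = 1/(2π·0.0306·1750) = 0.002972 m·K/W
  R'_aluminium = ln(0.0333/0.0306)/(2πk) = 0.08456/(2π·228) = 5.903×10^-5 m·K/W
  R'_polyurethane foam = ln(0.0777/0.0333)/(2πk) = 0.8473/(2π·0.0268) = 5.032 m·K/W
  R'_phenolic foam = ln(0.114/0.0777)/(2πk) = 0.3833/(2π·0.0236) = 2.585 m·K/W
ΣR = 0.002972 + 5.903×10^-5 + 5.032 + 2.585 = 7.620 m·K/W
Q' = ΔT/ΣR = (278.07 K − 294.4 K)/7.620 = -2.143 W/m
From the inner boundary to the polyurethane foam/phenolic foam interface, ΣR_partial = 5.035 m·K/W.
T_interface = T_in − Q'·ΣR_partial = 278.07 K − (-2.143)(5.035) = 288.9 K

T = 288.9 K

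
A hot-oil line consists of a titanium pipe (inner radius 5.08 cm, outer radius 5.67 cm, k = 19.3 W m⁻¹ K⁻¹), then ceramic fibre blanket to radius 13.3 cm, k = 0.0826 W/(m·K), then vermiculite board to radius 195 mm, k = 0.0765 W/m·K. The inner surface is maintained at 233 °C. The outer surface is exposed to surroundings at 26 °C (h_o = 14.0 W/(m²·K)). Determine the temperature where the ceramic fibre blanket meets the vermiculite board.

Treat each layer as a resistance in series:
  R'_titanium = ln(0.0567/0.0508)/(2πk) = 0.1099/(2π·19.3) = 9.061×10^-4 m·K/W
  R'_ceramic fibre blanket = ln(0.133/0.0567)/(2πk) = 0.8526/(2π·0.0826) = 1.643 m·K/W
  R'_vermiculite board = ln(0.195/0.133)/(2πk) = 0.3827/(2π·0.0765) = 0.7961 m·K/W
  R'_conv,out = 1/(2πr h) = 1/(2π·0.195·14.0) = 0.05830 m·K/W
ΣR = 9.061×10^-4 + 1.643 + 0.7961 + 0.05830 = 2.498 m·K/W
Q' = ΔT/ΣR = (233 °C − 26 °C)/2.498 = 82.87 W/m
From the inner boundary to the ceramic fibre blanket/vermiculite board interface, ΣR_partial = 1.644 m·K/W.
T_interface = T_in − Q'·ΣR_partial = 233 °C − (82.87)(1.644) = 96.8 °C

T = 96.8 °C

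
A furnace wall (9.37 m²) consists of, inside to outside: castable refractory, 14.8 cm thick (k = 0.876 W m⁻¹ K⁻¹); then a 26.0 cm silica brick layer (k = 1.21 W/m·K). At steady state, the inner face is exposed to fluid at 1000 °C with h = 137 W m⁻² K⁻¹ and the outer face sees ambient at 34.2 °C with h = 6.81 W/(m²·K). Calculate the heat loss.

Q = 16800 W

Resistance network (inner→outer):
  R_conv,in = 1/(hA) = 1/(137·9.37) = 7.790×10^-4 K/W
  R_castable refractory = L/(kA) = 0.148/(0.876·9.37) = 0.01803 K/W
  R_silica brick = L/(kA) = 0.260/(1.21·9.37) = 0.02293 K/W
  R_conv,out = 1/(hA) = 1/(6.81·9.37) = 0.01567 K/W
ΣR = 7.790×10^-4 + 0.01803 + 0.02293 + 0.01567 = 0.05741 K/W
Q = ΔT/ΣR = (1000 °C − 34.2 °C)/0.05741 = 16800 W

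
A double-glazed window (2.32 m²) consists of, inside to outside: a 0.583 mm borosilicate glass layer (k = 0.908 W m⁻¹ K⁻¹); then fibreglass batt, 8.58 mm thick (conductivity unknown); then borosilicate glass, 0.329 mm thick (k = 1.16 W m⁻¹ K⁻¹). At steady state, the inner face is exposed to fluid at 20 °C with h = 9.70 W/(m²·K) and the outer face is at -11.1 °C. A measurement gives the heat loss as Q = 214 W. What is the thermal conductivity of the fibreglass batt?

ΣR = ΔT/Q = |20 − -11.1|/214 = 0.1453 K/W
Known resistances:
  R_conv,in = 1/(hA) = 1/(9.70·2.32) = 0.04444 K/W
  R_borosilicate glass = L/(kA) = 5.83×10^-4/(0.908·2.32) = 2.768×10^-4 K/W
  R_borosilicate glass = L/(kA) = 3.29×10^-4/(1.16·2.32) = 1.223×10^-4 K/W
R_fibreglass batt = ΣR − ΣR_known = 0.1453 − 0.04484 = 0.1005 K/W
L/(kA) = 0.1005 ⇒ k = 0.00858/(0.1005·2.32) = 0.0368 W/m·K

k = 0.0368 W/m·K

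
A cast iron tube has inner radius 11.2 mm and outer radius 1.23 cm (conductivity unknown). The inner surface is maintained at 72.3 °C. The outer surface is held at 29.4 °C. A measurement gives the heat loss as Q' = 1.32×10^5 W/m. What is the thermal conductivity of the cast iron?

ΣR = ΔT/Q' = |72.3 − 29.4|/1.32×10^5 = 3.250×10^-4 m·K/W
ln(r₂/r₁)/(2πk) = 3.250×10^-4 ⇒ k = 0.09369/(2π·3.250×10^-4) = 45.9 W/m·K

k = 45.9 W/m·K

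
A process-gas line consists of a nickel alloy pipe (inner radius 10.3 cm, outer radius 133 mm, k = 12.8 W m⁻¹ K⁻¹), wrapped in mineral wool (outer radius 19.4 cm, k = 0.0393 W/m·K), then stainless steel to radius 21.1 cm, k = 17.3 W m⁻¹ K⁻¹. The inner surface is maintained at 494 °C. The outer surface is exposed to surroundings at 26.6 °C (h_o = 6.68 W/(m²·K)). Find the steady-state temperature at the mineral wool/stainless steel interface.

Series thermal resistances, inner to outer:
  R'_nickel alloy = ln(0.133/0.103)/(2πk) = 0.2556/(2π·12.8) = 0.003178 m·K/W
  R'_mineral wool = ln(0.194/0.133)/(2πk) = 0.3775/(2π·0.0393) = 1.529 m·K/W
  R'_stainless steel = ln(0.211/0.194)/(2πk) = 0.08400/(2π·17.3) = 7.728×10^-4 m·K/W
  R'_conv,out = 1/(2πr h) = 1/(2π·0.211·6.68) = 0.1129 m·K/W
ΣR = 0.003178 + 1.529 + 7.728×10^-4 + 0.1129 = 1.646 m·K/W
Q' = ΔT/ΣR = (494 °C − 26.6 °C)/1.646 = 284.0 W/m
From the inner boundary to the mineral wool/stainless steel interface, ΣR_partial = 1.532 m·K/W.
T_interface = T_in − Q'·ΣR_partial = 494 °C − (284.0)(1.532) = 58.9 °C

T = 58.9 °C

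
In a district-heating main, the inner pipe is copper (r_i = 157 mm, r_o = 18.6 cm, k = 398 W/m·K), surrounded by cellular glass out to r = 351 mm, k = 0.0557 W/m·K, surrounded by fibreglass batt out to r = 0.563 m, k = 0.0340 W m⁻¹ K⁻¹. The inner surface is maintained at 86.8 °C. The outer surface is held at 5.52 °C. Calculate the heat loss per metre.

Treat each layer as a resistance in series:
  R'_copper = ln(0.186/0.157)/(2πk) = 0.1695/(2π·398) = 6.778×10^-5 m·K/W
  R'_cellular glass = ln(0.351/0.186)/(2πk) = 0.6350/(2π·0.0557) = 1.815 m·K/W
  R'_fibreglass batt = ln(0.563/0.351)/(2πk) = 0.4725/(2π·0.0340) = 2.212 m·K/W
ΣR = 6.778×10^-5 + 1.815 + 2.212 = 4.027 m·K/W
Q' = ΔT/ΣR = (86.8 °C − 5.52 °C)/4.027 = 20.2 W/m

Q' = 20.2 W/m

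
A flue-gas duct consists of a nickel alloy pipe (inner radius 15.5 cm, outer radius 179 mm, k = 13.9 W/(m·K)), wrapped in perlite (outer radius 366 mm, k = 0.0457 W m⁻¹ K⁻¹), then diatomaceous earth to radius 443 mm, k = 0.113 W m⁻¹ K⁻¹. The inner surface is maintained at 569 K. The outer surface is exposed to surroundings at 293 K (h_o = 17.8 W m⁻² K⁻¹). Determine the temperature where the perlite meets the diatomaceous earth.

Treat each layer as a resistance in series:
  R'_nickel alloy = ln(0.179/0.155)/(2πk) = 0.1440/(2π·13.9) = 0.001648 m·K/W
  R'_perlite = ln(0.366/0.179)/(2πk) = 0.7152/(2π·0.0457) = 2.491 m·K/W
  R'_diatomaceous earth = ln(0.443/0.366)/(2πk) = 0.1909/(2π·0.113) = 0.2689 m·K/W
  R'_conv,out = 1/(2πr h) = 1/(2π·0.443·17.8) = 0.02018 m·K/W
ΣR = 0.001648 + 2.491 + 0.2689 + 0.02018 = 2.782 m·K/W
Q' = ΔT/ΣR = (569 K − 293 K)/2.782 = 99.21 W/m
From the inner boundary to the perlite/diatomaceous earth interface, ΣR_partial = 2.493 m·K/W.
T_interface = T_in − Q'·ΣR_partial = 569 K − (99.21)(2.493) = 321.7 K

T = 321.7 K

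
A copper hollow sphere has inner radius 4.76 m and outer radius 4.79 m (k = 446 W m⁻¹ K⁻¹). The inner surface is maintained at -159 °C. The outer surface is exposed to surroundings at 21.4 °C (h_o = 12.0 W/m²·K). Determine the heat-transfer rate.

Q = 624 kW

Resistance network (inner→outer):
  R_copper = (1/4.76 − 1/4.79)/(4πk) = 0.001316/(4π·446) = 2.348×10^-7 K/W
  R_conv,out = 1/(4πr²h) = 1/(4π·4.79²·12.0) = 2.890×10^-4 K/W
ΣR = 2.348×10^-7 + 2.890×10^-4 = 2.892×10^-4 K/W
Q = ΔT/ΣR = (-159 °C − 21.4 °C)/2.892×10^-4 = -6.24×10^5 W
(Negative Q ⇒ heat flows inward; heat gain = 6.24×10^5 W.)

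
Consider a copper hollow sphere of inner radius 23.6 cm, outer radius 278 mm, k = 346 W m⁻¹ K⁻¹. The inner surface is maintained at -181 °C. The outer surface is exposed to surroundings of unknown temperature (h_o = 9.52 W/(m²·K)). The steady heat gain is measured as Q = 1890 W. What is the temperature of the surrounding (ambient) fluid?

T_out = 23.7 °C

Series resistances:
  R_copper = (1/0.236 − 1/0.278)/(4πk) = 0.6402/(4π·346) = 1.472×10^-4 K/W
  R_conv,out = 1/(4πr²h) = 1/(4π·0.278²·9.52) = 0.1082 K/W
ΣR = 0.1083 K/W
ΔT = Q·ΣR = 1890 × 0.1083 = 204.7 K
Heat flows inward, so T_out = T_in + ΔT = -181 + 204.7 = 23.7 °C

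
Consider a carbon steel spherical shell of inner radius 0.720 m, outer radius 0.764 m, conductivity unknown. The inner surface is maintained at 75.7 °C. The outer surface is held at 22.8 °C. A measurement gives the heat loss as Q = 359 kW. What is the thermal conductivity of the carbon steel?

ΣR = ΔT/Q = |75.7 − 22.8|/3.59×10^5 = 1.474×10^-4 K/W
(1/r₁−1/r₂)/(4πk) = 1.474×10^-4 ⇒ k = 0.07999/(4π·1.474×10^-4) = 43.2 W/m·K

k = 43.2 W/m·K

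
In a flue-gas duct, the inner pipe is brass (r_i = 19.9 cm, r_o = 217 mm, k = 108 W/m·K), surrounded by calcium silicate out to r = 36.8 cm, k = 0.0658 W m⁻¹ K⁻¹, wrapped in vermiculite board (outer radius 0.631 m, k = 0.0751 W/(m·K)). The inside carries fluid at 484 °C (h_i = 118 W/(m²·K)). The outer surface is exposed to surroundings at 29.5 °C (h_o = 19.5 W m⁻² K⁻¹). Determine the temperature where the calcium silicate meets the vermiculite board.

Treat each layer as a resistance in series:
  R'_conv,in = 1/(2πr h) = 1/(2π·0.199·118) = 0.006778 m·K/W
  R'_brass = ln(0.217/0.199)/(2πk) = 0.08659/(2π·108) = 1.276×10^-4 m·K/W
  R'_calcium silicate = ln(0.368/0.217)/(2πk) = 0.5282/(2π·0.0658) = 1.278 m·K/W
  R'_vermiculite board = ln(0.631/0.368)/(2πk) = 0.5392/(2π·0.0751) = 1.143 m·K/W
  R'_conv,out = 1/(2πr h) = 1/(2π·0.631·19.5) = 0.01293 m·K/W
ΣR = 0.006778 + 1.276×10^-4 + 1.278 + 1.143 + 0.01293 = 2.441 m·K/W
Q' = ΔT/ΣR = (484 °C − 29.5 °C)/2.441 = 186.2 W/m
From the inner boundary to the calcium silicate/vermiculite board interface, ΣR_partial = 1.285 m·K/W.
T_interface = T_in − Q'·ΣR_partial = 484 °C − (186.2)(1.285) = 245 °C

T = 245 °C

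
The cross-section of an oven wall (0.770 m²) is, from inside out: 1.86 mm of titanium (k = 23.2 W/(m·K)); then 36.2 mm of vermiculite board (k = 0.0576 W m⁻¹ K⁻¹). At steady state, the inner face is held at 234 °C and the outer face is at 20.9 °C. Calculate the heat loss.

Treat each layer as a resistance in series:
  R_titanium = L/(kA) = 0.00186/(23.2·0.770) = 1.041×10^-4 K/W
  R_vermiculite board = L/(kA) = 0.0362/(0.0576·0.770) = 0.8162 K/W
ΣR = 1.041×10^-4 + 0.8162 = 0.8163 K/W
Q = ΔT/ΣR = (234 °C − 20.9 °C)/0.8163 = 261 W

Q = 261 W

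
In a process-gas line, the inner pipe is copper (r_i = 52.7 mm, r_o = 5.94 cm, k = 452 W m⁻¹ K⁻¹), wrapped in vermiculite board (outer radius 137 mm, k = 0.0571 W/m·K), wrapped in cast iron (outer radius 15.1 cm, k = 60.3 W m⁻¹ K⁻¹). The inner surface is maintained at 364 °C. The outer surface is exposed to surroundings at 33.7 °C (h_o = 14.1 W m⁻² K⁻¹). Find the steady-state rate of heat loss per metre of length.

Treat each layer as a resistance in series:
  R'_copper = ln(0.0594/0.0527)/(2πk) = 0.1197/(2π·452) = 4.214×10^-5 m·K/W
  R'_vermiculite board = ln(0.137/0.0594)/(2πk) = 0.8357/(2π·0.0571) = 2.329 m·K/W
  R'_cast iron = ln(0.151/0.137)/(2πk) = 0.09730/(2π·60.3) = 2.568×10^-4 m·K/W
  R'_conv,out = 1/(2πr h) = 1/(2π·0.151·14.1) = 0.07475 m·K/W
ΣR = 4.214×10^-5 + 2.329 + 2.568×10^-4 + 0.07475 = 2.404 m·K/W
Q' = ΔT/ΣR = (364 °C − 33.7 °C)/2.404 = 137 W/m

Q' = 137 W/m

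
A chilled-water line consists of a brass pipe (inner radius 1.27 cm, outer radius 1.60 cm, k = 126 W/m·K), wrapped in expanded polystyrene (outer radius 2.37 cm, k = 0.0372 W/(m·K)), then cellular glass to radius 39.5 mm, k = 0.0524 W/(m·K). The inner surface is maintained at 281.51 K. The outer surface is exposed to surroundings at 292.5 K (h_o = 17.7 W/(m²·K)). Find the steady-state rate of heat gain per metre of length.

Series thermal resistances, inner to outer:
  R'_brass = ln(0.0160/0.0127)/(2πk) = 0.2310/(2π·126) = 2.918×10^-4 m·K/W
  R'_expanded polystyrene = ln(0.0237/0.0160)/(2πk) = 0.3929/(2π·0.0372) = 1.681 m·K/W
  R'_cellular glass = ln(0.0395/0.0237)/(2πk) = 0.5108/(2π·0.0524) = 1.552 m·K/W
  R'_conv,out = 1/(2πr h) = 1/(2π·0.0395·17.7) = 0.2276 m·K/W
ΣR = 2.918×10^-4 + 1.681 + 1.552 + 0.2276 = 3.461 m·K/W
Q' = ΔT/ΣR = (281.51 K − 292.5 K)/3.461 = -3.18 W/m
(Negative Q' ⇒ heat flows inward; heat gain = 3.18 W/m.)

Q' = 3.18 W/m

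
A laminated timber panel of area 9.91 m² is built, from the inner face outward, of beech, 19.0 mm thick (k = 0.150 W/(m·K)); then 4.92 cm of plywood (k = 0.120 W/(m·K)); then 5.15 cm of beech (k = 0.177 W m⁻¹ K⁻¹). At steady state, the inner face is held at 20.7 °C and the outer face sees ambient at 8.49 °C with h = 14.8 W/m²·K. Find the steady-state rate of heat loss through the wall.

Q = 135 W

Series thermal resistances, inner to outer:
  R_beech = L/(kA) = 0.0190/(0.150·9.91) = 0.01278 K/W
  R_plywood = L/(kA) = 0.0492/(0.120·9.91) = 0.04137 K/W
  R_beech = L/(kA) = 0.0515/(0.177·9.91) = 0.02936 K/W
  R_conv,out = 1/(hA) = 1/(14.8·9.91) = 0.006818 K/W
ΣR = 0.01278 + 0.04137 + 0.02936 + 0.006818 = 0.09033 K/W
Q = ΔT/ΣR = (20.7 °C − 8.49 °C)/0.09033 = 135 W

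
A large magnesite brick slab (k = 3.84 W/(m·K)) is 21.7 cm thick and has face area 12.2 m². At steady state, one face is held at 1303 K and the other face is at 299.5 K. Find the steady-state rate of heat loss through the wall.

Q = 2.17×10^5 W

Q = kA·ΔT/L = 3.84 × 12.2 × |1303 K − 299.5 K| / 0.217 = 2.17×10^5 W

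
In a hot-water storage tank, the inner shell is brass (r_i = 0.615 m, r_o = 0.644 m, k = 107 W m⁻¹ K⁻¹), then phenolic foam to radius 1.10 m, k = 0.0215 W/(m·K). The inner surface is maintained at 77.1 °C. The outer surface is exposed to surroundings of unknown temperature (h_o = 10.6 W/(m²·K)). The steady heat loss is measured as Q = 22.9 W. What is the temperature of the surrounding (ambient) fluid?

Series resistances:
  R_brass = (1/0.615 − 1/0.644)/(4πk) = 0.07322/(4π·107) = 5.446×10^-5 K/W
  R_phenolic foam = (1/0.644 − 1/1.10)/(4πk) = 0.6437/(4π·0.0215) = 2.383 K/W
  R_conv,out = 1/(4πr²h) = 1/(4π·1.10²·10.6) = 0.006204 K/W
ΣR = 2.389 K/W
ΔT = Q·ΣR = 22.9 × 2.389 = 54.71 K
Heat flows outward, so T_out = T_in − ΔT = 77.1 − 54.71 = 22.4 °C

T_out = 22.4 °C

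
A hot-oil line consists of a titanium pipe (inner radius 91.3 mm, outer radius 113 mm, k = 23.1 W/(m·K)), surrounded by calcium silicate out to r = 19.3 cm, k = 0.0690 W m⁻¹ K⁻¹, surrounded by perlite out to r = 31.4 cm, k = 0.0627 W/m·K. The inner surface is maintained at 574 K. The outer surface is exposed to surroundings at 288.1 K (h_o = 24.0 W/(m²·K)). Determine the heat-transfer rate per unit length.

Q' = 115 W/m

Treat each layer as a resistance in series:
  R'_titanium = ln(0.113/0.0913)/(2πk) = 0.2132/(2π·23.1) = 0.001469 m·K/W
  R'_calcium silicate = ln(0.193/0.113)/(2πk) = 0.5353/(2π·0.0690) = 1.235 m·K/W
  R'_perlite = ln(0.314/0.193)/(2πk) = 0.4867/(2π·0.0627) = 1.235 m·K/W
  R'_conv,out = 1/(2πr h) = 1/(2π·0.314·24.0) = 0.02112 m·K/W
ΣR = 0.001469 + 1.235 + 1.235 + 0.02112 = 2.493 m·K/W
Q' = ΔT/ΣR = (574 K − 288.1 K)/2.493 = 115 W/m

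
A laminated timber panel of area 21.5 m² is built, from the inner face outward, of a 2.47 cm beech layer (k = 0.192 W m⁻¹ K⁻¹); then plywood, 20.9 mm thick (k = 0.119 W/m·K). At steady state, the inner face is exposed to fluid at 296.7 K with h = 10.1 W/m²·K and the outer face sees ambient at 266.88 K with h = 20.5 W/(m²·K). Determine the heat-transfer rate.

Q = 1420 W

Series thermal resistances, inner to outer:
  R_conv,in = 1/(hA) = 1/(10.1·21.5) = 0.004605 K/W
  R_beech = L/(kA) = 0.0247/(0.192·21.5) = 0.005984 K/W
  R_plywood = L/(kA) = 0.0209/(0.119·21.5) = 0.008169 K/W
  R_conv,out = 1/(hA) = 1/(20.5·21.5) = 0.002269 K/W
ΣR = 0.004605 + 0.005984 + 0.008169 + 0.002269 = 0.02103 K/W
Q = ΔT/ΣR = (296.7 K − 266.88 K)/0.02103 = 1420 W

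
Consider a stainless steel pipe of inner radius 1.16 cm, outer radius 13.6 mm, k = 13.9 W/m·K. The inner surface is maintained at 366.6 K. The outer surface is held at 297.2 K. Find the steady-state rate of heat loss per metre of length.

Q' = 38.1 kW/m

Q' = 2πk·ΔT/ln(r₂/r₁) = 2π × 13.9 × 69.4 / ln(0.0136/0.0116) = 38100 W/m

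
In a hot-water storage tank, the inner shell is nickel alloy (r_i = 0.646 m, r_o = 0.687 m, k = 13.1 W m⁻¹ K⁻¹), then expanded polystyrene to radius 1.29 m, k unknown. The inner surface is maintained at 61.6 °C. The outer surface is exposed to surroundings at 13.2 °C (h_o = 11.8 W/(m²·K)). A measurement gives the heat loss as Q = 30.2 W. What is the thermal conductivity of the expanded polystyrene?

ΣR = ΔT/Q = |61.6 − 13.2|/30.2 = 1.603 K/W
Known resistances:
  R_nickel alloy = (1/0.646 − 1/0.687)/(4πk) = 0.09238/(4π·13.1) = 5.612×10^-4 K/W
  R_conv,out = 1/(4πr²h) = 1/(4π·1.29²·11.8) = 0.004053 K/W
R_expanded polystyrene = ΣR − ΣR_known = 1.603 − 0.004614 = 1.598 K/W
(1/r₁−1/r₂)/(4πk) = 1.598 ⇒ k = 0.6804/(4π·1.598) = 0.0339 W/m·K

k = 0.0339 W/m·K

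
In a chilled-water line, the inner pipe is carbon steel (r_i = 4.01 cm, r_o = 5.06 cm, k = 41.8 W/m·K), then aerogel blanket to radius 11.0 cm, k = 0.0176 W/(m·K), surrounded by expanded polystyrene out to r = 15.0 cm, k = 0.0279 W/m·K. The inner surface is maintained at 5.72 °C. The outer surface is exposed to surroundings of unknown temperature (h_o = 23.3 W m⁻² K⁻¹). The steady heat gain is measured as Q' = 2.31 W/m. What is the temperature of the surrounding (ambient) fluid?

T_out = 26.1 °C

Sum the resistances:
  R'_carbon steel = ln(0.0506/0.0401)/(2πk) = 0.2326/(2π·41.8) = 8.855×10^-4 m·K/W
  R'_aerogel blanket = ln(0.110/0.0506)/(2πk) = 0.7765/(2π·0.0176) = 7.022 m·K/W
  R'_expanded polystyrene = ln(0.150/0.110)/(2πk) = 0.3102/(2π·0.0279) = 1.769 m·K/W
  R'_conv,out = 1/(2πr h) = 1/(2π·0.150·23.3) = 0.04554 m·K/W
ΣR = 8.838 m·K/W
ΔT = Q'·ΣR = 2.31 × 8.838 = 20.42 K
Heat flows inward, so T_out = T_in + ΔT = 5.72 + 20.42 = 26.1 °C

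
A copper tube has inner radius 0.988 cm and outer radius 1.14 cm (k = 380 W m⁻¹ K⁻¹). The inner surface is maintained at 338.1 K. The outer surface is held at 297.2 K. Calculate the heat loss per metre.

Q' = 682 kW/m

Q' = 2πk·ΔT/ln(r₂/r₁) = 2π × 380 × 40.9 / ln(0.0114/0.00988) = 6.82×10^5 W/m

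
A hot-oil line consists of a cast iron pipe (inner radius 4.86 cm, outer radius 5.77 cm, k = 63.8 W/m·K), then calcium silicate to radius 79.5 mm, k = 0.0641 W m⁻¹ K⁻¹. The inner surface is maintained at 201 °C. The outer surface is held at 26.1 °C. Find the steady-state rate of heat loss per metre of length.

Q' = 220 W/m

Resistance network (inner→outer):
  R'_cast iron = ln(0.0577/0.0486)/(2πk) = 0.1716/(2π·63.8) = 4.282×10^-4 m·K/W
  R'_calcium silicate = ln(0.0795/0.0577)/(2πk) = 0.3205/(2π·0.0641) = 0.7958 m·K/W
ΣR = 4.282×10^-4 + 0.7958 = 0.7962 m·K/W
Q' = ΔT/ΣR = (201 °C − 26.1 °C)/0.7962 = 220 W/m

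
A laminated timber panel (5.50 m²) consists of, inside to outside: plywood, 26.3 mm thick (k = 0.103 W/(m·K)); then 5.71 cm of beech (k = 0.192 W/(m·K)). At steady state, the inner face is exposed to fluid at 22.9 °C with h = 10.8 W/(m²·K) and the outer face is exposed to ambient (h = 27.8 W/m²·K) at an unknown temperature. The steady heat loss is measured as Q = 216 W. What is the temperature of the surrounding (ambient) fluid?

T_out = -3.86 °C

Series resistances:
  R_conv,in = 1/(hA) = 1/(10.8·5.50) = 0.01684 K/W
  R_plywood = L/(kA) = 0.0263/(0.103·5.50) = 0.04643 K/W
  R_beech = L/(kA) = 0.0571/(0.192·5.50) = 0.05407 K/W
  R_conv,out = 1/(hA) = 1/(27.8·5.50) = 0.006540 K/W
ΣR = 0.1239 K/W
ΔT = Q·ΣR = 216 × 0.1239 = 26.76 K
Heat flows outward, so T_out = T_in − ΔT = 22.9 − 26.76 = -3.86 °C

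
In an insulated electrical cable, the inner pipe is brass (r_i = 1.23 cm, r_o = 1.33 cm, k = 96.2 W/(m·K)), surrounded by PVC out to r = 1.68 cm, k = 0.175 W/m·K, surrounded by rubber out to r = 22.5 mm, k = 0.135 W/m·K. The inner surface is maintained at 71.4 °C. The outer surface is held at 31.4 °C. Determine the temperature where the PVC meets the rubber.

Series thermal resistances, inner to outer:
  R'_brass = ln(0.0133/0.0123)/(2πk) = 0.07816/(2π·96.2) = 1.293×10^-4 m·K/W
  R'_PVC = ln(0.0168/0.0133)/(2πk) = 0.2336/(2π·0.175) = 0.2125 m·K/W
  R'_rubber = ln(0.0225/0.0168)/(2πk) = 0.2921/(2π·0.135) = 0.3444 m·K/W
ΣR = 1.293×10^-4 + 0.2125 + 0.3444 = 0.5570 m·K/W
Q' = ΔT/ΣR = (71.4 °C − 31.4 °C)/0.5570 = 71.81 W/m
From the inner boundary to the PVC/rubber interface, ΣR_partial = 0.2126 m·K/W.
T_interface = T_in − Q'·ΣR_partial = 71.4 °C − (71.81)(0.2126) = 56.1 °C

T = 56.1 °C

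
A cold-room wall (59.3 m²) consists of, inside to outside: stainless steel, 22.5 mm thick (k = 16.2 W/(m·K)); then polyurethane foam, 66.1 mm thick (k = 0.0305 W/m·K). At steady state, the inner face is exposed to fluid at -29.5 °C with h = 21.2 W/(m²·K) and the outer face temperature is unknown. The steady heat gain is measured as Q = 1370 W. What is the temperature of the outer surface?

T_out = 21.7 °C

Sum the resistances:
  R_conv,in = 1/(hA) = 1/(21.2·59.3) = 7.954×10^-4 K/W
  R_stainless steel = L/(kA) = 0.0225/(16.2·59.3) = 2.342×10^-5 K/W
  R_polyurethane foam = L/(kA) = 0.0661/(0.0305·59.3) = 0.03655 K/W
ΣR = 0.03737 K/W
ΔT = Q·ΣR = 1370 × 0.03737 = 51.20 K
Heat flows inward, so T_out = T_in + ΔT = -29.5 + 51.20 = 21.7 °C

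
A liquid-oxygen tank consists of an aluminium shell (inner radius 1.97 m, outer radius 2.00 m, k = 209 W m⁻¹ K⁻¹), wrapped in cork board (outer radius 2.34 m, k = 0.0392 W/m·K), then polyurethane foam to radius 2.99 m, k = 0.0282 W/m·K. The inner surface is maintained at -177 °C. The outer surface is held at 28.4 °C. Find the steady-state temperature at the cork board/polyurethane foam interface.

Resistance network (inner→outer):
  R_aluminium = (1/1.97 − 1/2.00)/(4πk) = 0.007614/(4π·209) = 2.899×10^-6 K/W
  R_cork board = (1/2.00 − 1/2.34)/(4πk) = 0.07265/(4π·0.0392) = 0.1475 K/W
  R_polyurethane foam = (1/2.34 − 1/2.99)/(4πk) = 0.09290/(4π·0.0282) = 0.2622 K/W
ΣR = 2.899×10^-6 + 0.1475 + 0.2622 = 0.4097 K/W
Q = ΔT/ΣR = (-177 °C − 28.4 °C)/0.4097 = -501.3 W
From the inner boundary to the cork board/polyurethane foam interface, ΣR_partial = 0.1475 K/W.
T_interface = T_in − Q·ΣR_partial = -177 °C − (-501.3)(0.1475) = -103 °C

T = -103 °C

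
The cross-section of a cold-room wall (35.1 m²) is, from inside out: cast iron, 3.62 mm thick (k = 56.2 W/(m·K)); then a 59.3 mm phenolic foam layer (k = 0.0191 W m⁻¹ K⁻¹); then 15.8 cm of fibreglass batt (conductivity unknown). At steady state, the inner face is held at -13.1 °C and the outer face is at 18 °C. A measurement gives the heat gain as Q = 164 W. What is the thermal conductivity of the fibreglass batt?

ΣR = ΔT/Q = |-13.1 − 18|/164 = 0.1896 K/W
Known resistances:
  R_cast iron = L/(kA) = 0.00362/(56.2·35.1) = 1.835×10^-6 K/W
  R_phenolic foam = L/(kA) = 0.0593/(0.0191·35.1) = 0.08845 K/W
R_fibreglass batt = ΣR − ΣR_known = 0.1896 − 0.08845 = 0.1011 K/W
L/(kA) = 0.1011 ⇒ k = 0.158/(0.1011·35.1) = 0.0445 W/m·K

k = 0.0445 W/m·K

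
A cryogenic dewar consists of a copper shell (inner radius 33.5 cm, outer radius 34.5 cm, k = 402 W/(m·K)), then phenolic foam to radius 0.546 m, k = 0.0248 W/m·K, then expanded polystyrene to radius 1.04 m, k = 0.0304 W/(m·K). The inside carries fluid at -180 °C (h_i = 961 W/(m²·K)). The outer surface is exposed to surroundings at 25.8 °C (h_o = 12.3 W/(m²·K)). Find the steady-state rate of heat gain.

Treat each layer as a resistance in series:
  R_conv,in = 1/(4πr²h) = 1/(4π·0.335²·961) = 7.379×10^-4 K/W
  R_copper = (1/0.335 − 1/0.345)/(4πk) = 0.08652/(4π·402) = 1.713×10^-5 K/W
  R_phenolic foam = (1/0.345 − 1/0.546)/(4πk) = 1.067/(4π·0.0248) = 3.424 K/W
  R_expanded polystyrene = (1/0.546 − 1/1.04)/(4πk) = 0.8700/(4π·0.0304) = 2.277 K/W
  R_conv,out = 1/(4πr²h) = 1/(4π·1.04²·12.3) = 0.005982 K/W
ΣR = 7.379×10^-4 + 1.713×10^-5 + 3.424 + 2.277 + 0.005982 = 5.708 K/W
Q = ΔT/ΣR = (-180 °C − 25.8 °C)/5.708 = -36.1 W
(Negative Q ⇒ heat flows inward; heat gain = 36.1 W.)

Q = 36.1 W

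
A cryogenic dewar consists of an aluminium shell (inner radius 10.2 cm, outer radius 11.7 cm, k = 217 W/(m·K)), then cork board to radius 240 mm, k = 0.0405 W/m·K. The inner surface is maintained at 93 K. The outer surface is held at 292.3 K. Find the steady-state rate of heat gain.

Treat each layer as a resistance in series:
  R_aluminium = (1/0.102 − 1/0.117)/(4πk) = 1.257/(4π·217) = 4.609×10^-4 K/W
  R_cork board = (1/0.117 − 1/0.240)/(4πk) = 4.380/(4π·0.0405) = 8.607 K/W
ΣR = 4.609×10^-4 + 8.607 = 8.607 K/W
Q = ΔT/ΣR = (93 K − 292.3 K)/8.607 = -23.2 W
(Negative Q ⇒ heat flows inward; heat gain = 23.2 W.)

Q = 23.2 W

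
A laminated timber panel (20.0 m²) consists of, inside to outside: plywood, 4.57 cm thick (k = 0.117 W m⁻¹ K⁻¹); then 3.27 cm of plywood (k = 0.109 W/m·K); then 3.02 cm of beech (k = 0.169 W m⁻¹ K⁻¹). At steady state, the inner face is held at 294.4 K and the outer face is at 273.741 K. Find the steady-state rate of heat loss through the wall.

Resistance network (inner→outer):
  R_plywood = L/(kA) = 0.0457/(0.117·20.0) = 0.01953 K/W
  R_plywood = L/(kA) = 0.0327/(0.109·20.0) = 0.01500 K/W
  R_beech = L/(kA) = 0.0302/(0.169·20.0) = 0.008935 K/W
ΣR = 0.01953 + 0.01500 + 0.008935 = 0.04346 K/W
Q = ΔT/ΣR = (294.4 K − 273.741 K)/0.04346 = 475 W

Q = 475 W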